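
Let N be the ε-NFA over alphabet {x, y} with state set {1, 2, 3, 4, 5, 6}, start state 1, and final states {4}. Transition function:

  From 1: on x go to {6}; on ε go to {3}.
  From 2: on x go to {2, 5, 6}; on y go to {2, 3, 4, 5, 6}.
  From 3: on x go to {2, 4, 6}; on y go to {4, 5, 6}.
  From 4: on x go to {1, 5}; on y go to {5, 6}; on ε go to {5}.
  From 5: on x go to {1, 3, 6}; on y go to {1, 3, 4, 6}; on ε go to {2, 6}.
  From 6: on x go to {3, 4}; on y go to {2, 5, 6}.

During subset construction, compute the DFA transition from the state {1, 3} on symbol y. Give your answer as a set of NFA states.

δ(1,y) = ∅; δ(3,y) = {4, 5, 6}.
Union: {4, 5, 6}.
ε-closure gives {2, 4, 5, 6}.

{2, 4, 5, 6}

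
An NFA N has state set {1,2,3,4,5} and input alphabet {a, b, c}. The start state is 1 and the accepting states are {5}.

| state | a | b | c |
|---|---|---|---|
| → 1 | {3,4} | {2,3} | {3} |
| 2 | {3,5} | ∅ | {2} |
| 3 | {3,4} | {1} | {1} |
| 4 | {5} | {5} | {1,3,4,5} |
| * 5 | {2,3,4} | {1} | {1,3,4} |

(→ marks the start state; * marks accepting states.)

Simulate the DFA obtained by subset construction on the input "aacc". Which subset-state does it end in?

{1,3,4,5}

Start: {1}.
δ(1,a) = {3,4}.
Union: {3,4}.
After a: {3,4}.
δ(3,a) = {3,4}; δ(4,a) = {5}.
Union: {3,4,5}.
After a: {3,4,5}.
δ(3,c) = {1}; δ(4,c) = {1,3,4,5}; δ(5,c) = {1,3,4}.
Union: {1,3,4,5}.
After c: {1,3,4,5}.
δ(1,c) = {3}; δ(3,c) = {1}; δ(4,c) = {1,3,4,5}; δ(5,c) = {1,3,4}.
Union: {1,3,4,5}.
After c: {1,3,4,5}.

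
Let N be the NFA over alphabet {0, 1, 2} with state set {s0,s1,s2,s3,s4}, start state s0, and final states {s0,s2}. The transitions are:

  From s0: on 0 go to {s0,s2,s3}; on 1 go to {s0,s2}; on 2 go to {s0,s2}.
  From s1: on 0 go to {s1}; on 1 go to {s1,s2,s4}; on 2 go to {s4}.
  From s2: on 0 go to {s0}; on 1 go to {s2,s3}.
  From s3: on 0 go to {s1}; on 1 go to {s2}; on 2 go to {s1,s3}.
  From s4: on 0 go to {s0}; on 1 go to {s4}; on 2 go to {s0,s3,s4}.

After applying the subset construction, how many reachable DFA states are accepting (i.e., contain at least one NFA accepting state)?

5

Start state of the DFA: {s0}.
{s0} --0--> {s0,s2,s3}  [new]
{s0} --1--> {s0,s2}  [new]
{s0} --2--> {s0,s2}  [seen]
{s0,s2,s3} --0--> {s0,s1,s2,s3}  [new]
{s0,s2,s3} --1--> {s0,s2,s3}  [seen]
{s0,s2,s3} --2--> {s0,s1,s2,s3}  [seen]
{s0,s2} --0--> {s0,s2,s3}  [seen]
{s0,s2} --1--> {s0,s2,s3}  [seen]
{s0,s2} --2--> {s0,s2}  [seen]
{s0,s1,s2,s3} --0--> {s0,s1,s2,s3}  [seen]
{s0,s1,s2,s3} --1--> {s0,s1,s2,s3,s4}  [new]
{s0,s1,s2,s3} --2--> {s0,s1,s2,s3,s4}  [seen]
{s0,s1,s2,s3,s4} --0--> {s0,s1,s2,s3}  [seen]
{s0,s1,s2,s3,s4} --1--> {s0,s1,s2,s3,s4}  [seen]
{s0,s1,s2,s3,s4} --2--> {s0,s1,s2,s3,s4}  [seen]
Reachable DFA states: {s0}, {s0,s2,s3}, {s0,s2}, {s0,s1,s2,s3}, {s0,s1,s2,s3,s4}.
Accepting DFA states (contain an NFA accepting state): {s0}, {s0,s2,s3}, {s0,s2}, {s0,s1,s2,s3}, {s0,s1,s2,s3,s4}.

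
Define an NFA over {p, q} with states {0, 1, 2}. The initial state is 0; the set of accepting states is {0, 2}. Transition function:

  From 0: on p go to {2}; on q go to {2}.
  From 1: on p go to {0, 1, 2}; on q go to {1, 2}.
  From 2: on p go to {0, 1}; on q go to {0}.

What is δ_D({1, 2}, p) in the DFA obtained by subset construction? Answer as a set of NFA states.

{0, 1, 2}

δ(1,p) = {0, 1, 2}; δ(2,p) = {0, 1}.
Union: {0, 1, 2}.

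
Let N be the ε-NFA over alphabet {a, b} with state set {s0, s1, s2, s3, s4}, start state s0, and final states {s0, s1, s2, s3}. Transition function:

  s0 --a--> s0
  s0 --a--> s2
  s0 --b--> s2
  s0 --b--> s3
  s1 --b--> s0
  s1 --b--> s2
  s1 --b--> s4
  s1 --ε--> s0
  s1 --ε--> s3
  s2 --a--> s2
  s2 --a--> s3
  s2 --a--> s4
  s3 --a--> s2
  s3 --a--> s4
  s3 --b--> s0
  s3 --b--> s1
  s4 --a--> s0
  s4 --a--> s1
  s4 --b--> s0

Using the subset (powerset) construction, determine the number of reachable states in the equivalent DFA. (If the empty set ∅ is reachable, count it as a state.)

Start state of the DFA: {s0} (ε-closure of the NFA start).
{s0} --a--> {s0, s2}  [new]
{s0} --b--> {s2, s3}  [new]
{s0, s2} --a--> {s0, s2, s3, s4}  [new]
{s0, s2} --b--> {s2, s3}  [seen]
{s2, s3} --a--> {s2, s3, s4}  [new]
{s2, s3} --b--> {s0, s1, s3}  [new]
{s0, s2, s3, s4} --a--> {s0, s1, s2, s3, s4}  [new]
{s0, s2, s3, s4} --b--> {s0, s1, s2, s3}  [new]
{s2, s3, s4} --a--> {s0, s1, s2, s3, s4}  [seen]
{s2, s3, s4} --b--> {s0, s1, s3}  [seen]
{s0, s1, s3} --a--> {s0, s2, s4}  [new]
{s0, s1, s3} --b--> {s0, s1, s2, s3, s4}  [seen]
{s0, s1, s2, s3, s4} --a--> {s0, s1, s2, s3, s4}  [seen]
{s0, s1, s2, s3, s4} --b--> {s0, s1, s2, s3, s4}  [seen]
{s0, s1, s2, s3} --a--> {s0, s2, s3, s4}  [seen]
{s0, s1, s2, s3} --b--> {s0, s1, s2, s3, s4}  [seen]
{s0, s2, s4} --a--> {s0, s1, s2, s3, s4}  [seen]
{s0, s2, s4} --b--> {s0, s2, s3}  [new]
{s0, s2, s3} --a--> {s0, s2, s3, s4}  [seen]
{s0, s2, s3} --b--> {s0, s1, s2, s3}  [seen]
Reachable DFA states: {s0}, {s0, s2}, {s2, s3}, {s0, s2, s3, s4}, {s2, s3, s4}, {s0, s1, s3}, {s0, s1, s2, s3, s4}, {s0, s1, s2, s3}, {s0, s2, s4}, {s0, s2, s3}.

10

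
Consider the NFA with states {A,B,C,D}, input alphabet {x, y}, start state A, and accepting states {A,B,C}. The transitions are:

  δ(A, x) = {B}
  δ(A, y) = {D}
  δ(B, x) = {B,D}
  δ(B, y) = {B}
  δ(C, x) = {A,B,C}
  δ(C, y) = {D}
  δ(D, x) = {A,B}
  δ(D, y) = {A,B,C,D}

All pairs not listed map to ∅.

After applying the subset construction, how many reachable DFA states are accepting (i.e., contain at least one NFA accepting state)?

Start state of the DFA: {A}.
{A} --x--> {B}  [new]
{A} --y--> {D}  [new]
{B} --x--> {B,D}  [new]
{B} --y--> {B}  [seen]
{D} --x--> {A,B}  [new]
{D} --y--> {A,B,C,D}  [new]
{B,D} --x--> {A,B,D}  [new]
{B,D} --y--> {A,B,C,D}  [seen]
{A,B} --x--> {B,D}  [seen]
{A,B} --y--> {B,D}  [seen]
{A,B,C,D} --x--> {A,B,C,D}  [seen]
{A,B,C,D} --y--> {A,B,C,D}  [seen]
{A,B,D} --x--> {A,B,D}  [seen]
{A,B,D} --y--> {A,B,C,D}  [seen]
Reachable DFA states: {A}, {B}, {D}, {B,D}, {A,B}, {A,B,C,D}, {A,B,D}.
Accepting DFA states (contain an NFA accepting state): {A}, {B}, {B,D}, {A,B}, {A,B,C,D}, {A,B,D}.

6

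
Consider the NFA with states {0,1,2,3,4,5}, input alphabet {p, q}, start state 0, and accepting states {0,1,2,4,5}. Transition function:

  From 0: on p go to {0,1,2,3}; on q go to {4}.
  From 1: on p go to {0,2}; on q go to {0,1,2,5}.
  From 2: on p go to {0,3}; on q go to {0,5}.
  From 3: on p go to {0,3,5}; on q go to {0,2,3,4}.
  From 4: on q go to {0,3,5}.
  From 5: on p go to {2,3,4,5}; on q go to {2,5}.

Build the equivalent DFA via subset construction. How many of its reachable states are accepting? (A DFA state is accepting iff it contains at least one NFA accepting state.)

7

Start state of the DFA: {0}.
{0} --p--> {0,1,2,3}  [new]
{0} --q--> {4}  [new]
{0,1,2,3} --p--> {0,1,2,3,5}  [new]
{0,1,2,3} --q--> {0,1,2,3,4,5}  [new]
{4} --p--> ∅  [new]
{4} --q--> {0,3,5}  [new]
{0,1,2,3,5} --p--> {0,1,2,3,4,5}  [seen]
{0,1,2,3,5} --q--> {0,1,2,3,4,5}  [seen]
{0,1,2,3,4,5} --p--> {0,1,2,3,4,5}  [seen]
{0,1,2,3,4,5} --q--> {0,1,2,3,4,5}  [seen]
∅ --p--> ∅  [seen]
∅ --q--> ∅  [seen]
{0,3,5} --p--> {0,1,2,3,4,5}  [seen]
{0,3,5} --q--> {0,2,3,4,5}  [new]
{0,2,3,4,5} --p--> {0,1,2,3,4,5}  [seen]
{0,2,3,4,5} --q--> {0,2,3,4,5}  [seen]
Reachable DFA states: {0}, {0,1,2,3}, {4}, {0,1,2,3,5}, {0,1,2,3,4,5}, ∅, {0,3,5}, {0,2,3,4,5}.
Accepting DFA states (contain an NFA accepting state): {0}, {0,1,2,3}, {4}, {0,1,2,3,5}, {0,1,2,3,4,5}, {0,3,5}, {0,2,3,4,5}.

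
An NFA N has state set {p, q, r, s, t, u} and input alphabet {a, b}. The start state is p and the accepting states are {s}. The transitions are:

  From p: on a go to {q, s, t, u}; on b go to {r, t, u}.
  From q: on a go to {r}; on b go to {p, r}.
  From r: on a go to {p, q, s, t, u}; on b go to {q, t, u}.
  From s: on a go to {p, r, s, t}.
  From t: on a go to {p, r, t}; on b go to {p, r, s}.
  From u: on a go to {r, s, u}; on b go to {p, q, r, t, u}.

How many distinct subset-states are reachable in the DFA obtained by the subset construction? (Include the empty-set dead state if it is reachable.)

Start state of the DFA: {p}.
{p} --a--> {q, s, t, u}  [new]
{p} --b--> {r, t, u}  [new]
{q, s, t, u} --a--> {p, r, s, t, u}  [new]
{q, s, t, u} --b--> {p, q, r, s, t, u}  [new]
{r, t, u} --a--> {p, q, r, s, t, u}  [seen]
{r, t, u} --b--> {p, q, r, s, t, u}  [seen]
{p, r, s, t, u} --a--> {p, q, r, s, t, u}  [seen]
{p, r, s, t, u} --b--> {p, q, r, s, t, u}  [seen]
{p, q, r, s, t, u} --a--> {p, q, r, s, t, u}  [seen]
{p, q, r, s, t, u} --b--> {p, q, r, s, t, u}  [seen]
Reachable DFA states: {p}, {q, s, t, u}, {r, t, u}, {p, r, s, t, u}, {p, q, r, s, t, u}.

5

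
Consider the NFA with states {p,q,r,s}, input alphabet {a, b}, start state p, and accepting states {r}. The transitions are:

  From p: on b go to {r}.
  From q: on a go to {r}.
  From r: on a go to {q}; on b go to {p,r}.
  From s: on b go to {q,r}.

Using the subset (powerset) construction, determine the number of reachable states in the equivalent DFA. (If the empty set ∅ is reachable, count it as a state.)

Start state of the DFA: {p}.
{p} --a--> ∅  [new]
{p} --b--> {r}  [new]
∅ --a--> ∅  [seen]
∅ --b--> ∅  [seen]
{r} --a--> {q}  [new]
{r} --b--> {p,r}  [new]
{q} --a--> {r}  [seen]
{q} --b--> ∅  [seen]
{p,r} --a--> {q}  [seen]
{p,r} --b--> {p,r}  [seen]
Reachable DFA states: {p}, ∅, {r}, {q}, {p,r}.

5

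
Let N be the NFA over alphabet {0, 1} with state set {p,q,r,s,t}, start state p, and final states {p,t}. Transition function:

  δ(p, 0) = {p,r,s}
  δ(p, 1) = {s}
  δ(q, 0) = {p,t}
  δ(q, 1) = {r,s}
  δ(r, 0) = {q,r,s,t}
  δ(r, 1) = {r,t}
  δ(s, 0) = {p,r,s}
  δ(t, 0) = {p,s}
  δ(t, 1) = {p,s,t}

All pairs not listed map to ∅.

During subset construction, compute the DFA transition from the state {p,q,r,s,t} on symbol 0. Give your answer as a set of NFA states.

δ(p,0) = {p,r,s}; δ(q,0) = {p,t}; δ(r,0) = {q,r,s,t}; δ(s,0) = {p,r,s}; δ(t,0) = {p,s}.
Union: {p,q,r,s,t}.

{p,q,r,s,t}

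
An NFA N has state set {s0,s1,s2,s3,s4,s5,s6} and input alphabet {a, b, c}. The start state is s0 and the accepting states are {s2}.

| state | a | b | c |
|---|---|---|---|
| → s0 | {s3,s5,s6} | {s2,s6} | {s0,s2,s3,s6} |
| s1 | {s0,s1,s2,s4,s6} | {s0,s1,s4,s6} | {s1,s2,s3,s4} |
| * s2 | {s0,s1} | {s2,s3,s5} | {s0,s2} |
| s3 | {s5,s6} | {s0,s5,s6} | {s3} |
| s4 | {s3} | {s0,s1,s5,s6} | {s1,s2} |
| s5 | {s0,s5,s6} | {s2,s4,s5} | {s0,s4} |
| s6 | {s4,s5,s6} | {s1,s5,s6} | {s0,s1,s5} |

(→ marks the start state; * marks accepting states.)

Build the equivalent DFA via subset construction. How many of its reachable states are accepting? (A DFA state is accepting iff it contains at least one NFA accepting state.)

Start state of the DFA: {s0}.
{s0} --a--> {s3,s5,s6}  [new]
{s0} --b--> {s2,s6}  [new]
{s0} --c--> {s0,s2,s3,s6}  [new]
{s3,s5,s6} --a--> {s0,s4,s5,s6}  [new]
{s3,s5,s6} --b--> {s0,s1,s2,s4,s5,s6}  [new]
{s3,s5,s6} --c--> {s0,s1,s3,s4,s5}  [new]
{s2,s6} --a--> {s0,s1,s4,s5,s6}  [new]
{s2,s6} --b--> {s1,s2,s3,s5,s6}  [new]
{s2,s6} --c--> {s0,s1,s2,s5}  [new]
{s0,s2,s3,s6} --a--> {s0,s1,s3,s4,s5,s6}  [new]
{s0,s2,s3,s6} --b--> {s0,s1,s2,s3,s5,s6}  [new]
{s0,s2,s3,s6} --c--> {s0,s1,s2,s3,s5,s6}  [seen]
{s0,s4,s5,s6} --a--> {s0,s3,s4,s5,s6}  [new]
{s0,s4,s5,s6} --b--> {s0,s1,s2,s4,s5,s6}  [seen]
{s0,s4,s5,s6} --c--> {s0,s1,s2,s3,s4,s5,s6}  [new]
{s0,s1,s2,s4,s5,s6} --a--> {s0,s1,s2,s3,s4,s5,s6}  [seen]
{s0,s1,s2,s4,s5,s6} --b--> {s0,s1,s2,s3,s4,s5,s6}  [seen]
{s0,s1,s2,s4,s5,s6} --c--> {s0,s1,s2,s3,s4,s5,s6}  [seen]
{s0,s1,s3,s4,s5} --a--> {s0,s1,s2,s3,s4,s5,s6}  [seen]
{s0,s1,s3,s4,s5} --b--> {s0,s1,s2,s4,s5,s6}  [seen]
{s0,s1,s3,s4,s5} --c--> {s0,s1,s2,s3,s4,s6}  [new]
{s0,s1,s4,s5,s6} --a--> {s0,s1,s2,s3,s4,s5,s6}  [seen]
{s0,s1,s4,s5,s6} --b--> {s0,s1,s2,s4,s5,s6}  [seen]
{s0,s1,s4,s5,s6} --c--> {s0,s1,s2,s3,s4,s5,s6}  [seen]
{s1,s2,s3,s5,s6} --a--> {s0,s1,s2,s4,s5,s6}  [seen]
{s1,s2,s3,s5,s6} --b--> {s0,s1,s2,s3,s4,s5,s6}  [seen]
{s1,s2,s3,s5,s6} --c--> {s0,s1,s2,s3,s4,s5}  [new]
{s0,s1,s2,s5} --a--> {s0,s1,s2,s3,s4,s5,s6}  [seen]
{s0,s1,s2,s5} --b--> {s0,s1,s2,s3,s4,s5,s6}  [seen]
{s0,s1,s2,s5} --c--> {s0,s1,s2,s3,s4,s6}  [seen]
{s0,s1,s3,s4,s5,s6} --a--> {s0,s1,s2,s3,s4,s5,s6}  [seen]
{s0,s1,s3,s4,s5,s6} --b--> {s0,s1,s2,s4,s5,s6}  [seen]
{s0,s1,s3,s4,s5,s6} --c--> {s0,s1,s2,s3,s4,s5,s6}  [seen]
{s0,s1,s2,s3,s5,s6} --a--> {s0,s1,s2,s3,s4,s5,s6}  [seen]
{s0,s1,s2,s3,s5,s6} --b--> {s0,s1,s2,s3,s4,s5,s6}  [seen]
{s0,s1,s2,s3,s5,s6} --c--> {s0,s1,s2,s3,s4,s5,s6}  [seen]
{s0,s3,s4,s5,s6} --a--> {s0,s3,s4,s5,s6}  [seen]
{s0,s3,s4,s5,s6} --b--> {s0,s1,s2,s4,s5,s6}  [seen]
{s0,s3,s4,s5,s6} --c--> {s0,s1,s2,s3,s4,s5,s6}  [seen]
{s0,s1,s2,s3,s4,s5,s6} --a--> {s0,s1,s2,s3,s4,s5,s6}  [seen]
{s0,s1,s2,s3,s4,s5,s6} --b--> {s0,s1,s2,s3,s4,s5,s6}  [seen]
{s0,s1,s2,s3,s4,s5,s6} --c--> {s0,s1,s2,s3,s4,s5,s6}  [seen]
{s0,s1,s2,s3,s4,s6} --a--> {s0,s1,s2,s3,s4,s5,s6}  [seen]
{s0,s1,s2,s3,s4,s6} --b--> {s0,s1,s2,s3,s4,s5,s6}  [seen]
{s0,s1,s2,s3,s4,s6} --c--> {s0,s1,s2,s3,s4,s5,s6}  [seen]
{s0,s1,s2,s3,s4,s5} --a--> {s0,s1,s2,s3,s4,s5,s6}  [seen]
{s0,s1,s2,s3,s4,s5} --b--> {s0,s1,s2,s3,s4,s5,s6}  [seen]
{s0,s1,s2,s3,s4,s5} --c--> {s0,s1,s2,s3,s4,s6}  [seen]
Reachable DFA states: {s0}, {s3,s5,s6}, {s2,s6}, {s0,s2,s3,s6}, {s0,s4,s5,s6}, {s0,s1,s2,s4,s5,s6}, {s0,s1,s3,s4,s5}, {s0,s1,s4,s5,s6}, {s1,s2,s3,s5,s6}, {s0,s1,s2,s5}, {s0,s1,s3,s4,s5,s6}, {s0,s1,s2,s3,s5,s6}, {s0,s3,s4,s5,s6}, {s0,s1,s2,s3,s4,s5,s6}, {s0,s1,s2,s3,s4,s6}, {s0,s1,s2,s3,s4,s5}.
Accepting DFA states (contain an NFA accepting state): {s2,s6}, {s0,s2,s3,s6}, {s0,s1,s2,s4,s5,s6}, {s1,s2,s3,s5,s6}, {s0,s1,s2,s5}, {s0,s1,s2,s3,s5,s6}, {s0,s1,s2,s3,s4,s5,s6}, {s0,s1,s2,s3,s4,s6}, {s0,s1,s2,s3,s4,s5}.

9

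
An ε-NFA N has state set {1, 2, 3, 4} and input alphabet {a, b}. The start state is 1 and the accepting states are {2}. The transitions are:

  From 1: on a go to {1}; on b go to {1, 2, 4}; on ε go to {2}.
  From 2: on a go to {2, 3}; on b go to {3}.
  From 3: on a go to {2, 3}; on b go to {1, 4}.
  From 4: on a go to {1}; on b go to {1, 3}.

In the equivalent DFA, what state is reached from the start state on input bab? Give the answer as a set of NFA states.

{1, 2, 3, 4}

Start: {1, 2}.
δ(1,b) = {1, 2, 4}; δ(2,b) = {3}.
Union: {1, 2, 3, 4}.
After b: {1, 2, 3, 4}.
δ(1,a) = {1}; δ(2,a) = {2, 3}; δ(3,a) = {2, 3}; δ(4,a) = {1}.
Union: {1, 2, 3}.
After a: {1, 2, 3}.
δ(1,b) = {1, 2, 4}; δ(2,b) = {3}; δ(3,b) = {1, 4}.
Union: {1, 2, 3, 4}.
After b: {1, 2, 3, 4}.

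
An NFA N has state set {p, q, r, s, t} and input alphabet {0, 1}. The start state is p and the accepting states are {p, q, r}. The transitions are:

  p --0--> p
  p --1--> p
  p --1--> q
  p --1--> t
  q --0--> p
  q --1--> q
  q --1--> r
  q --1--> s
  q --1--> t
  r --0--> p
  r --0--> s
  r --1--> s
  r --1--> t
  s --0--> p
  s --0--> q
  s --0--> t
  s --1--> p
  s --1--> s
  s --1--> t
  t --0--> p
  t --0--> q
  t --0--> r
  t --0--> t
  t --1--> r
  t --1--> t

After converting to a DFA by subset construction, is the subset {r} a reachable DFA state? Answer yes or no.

no

Start state of the DFA: {p}.
{p} --0--> {p}  [seen]
{p} --1--> {p, q, t}  [new]
{p, q, t} --0--> {p, q, r, t}  [new]
{p, q, t} --1--> {p, q, r, s, t}  [new]
{p, q, r, t} --0--> {p, q, r, s, t}  [seen]
{p, q, r, t} --1--> {p, q, r, s, t}  [seen]
{p, q, r, s, t} --0--> {p, q, r, s, t}  [seen]
{p, q, r, s, t} --1--> {p, q, r, s, t}  [seen]
Reachable DFA states: {p}, {p, q, t}, {p, q, r, t}, {p, q, r, s, t}.
{r} is not among them.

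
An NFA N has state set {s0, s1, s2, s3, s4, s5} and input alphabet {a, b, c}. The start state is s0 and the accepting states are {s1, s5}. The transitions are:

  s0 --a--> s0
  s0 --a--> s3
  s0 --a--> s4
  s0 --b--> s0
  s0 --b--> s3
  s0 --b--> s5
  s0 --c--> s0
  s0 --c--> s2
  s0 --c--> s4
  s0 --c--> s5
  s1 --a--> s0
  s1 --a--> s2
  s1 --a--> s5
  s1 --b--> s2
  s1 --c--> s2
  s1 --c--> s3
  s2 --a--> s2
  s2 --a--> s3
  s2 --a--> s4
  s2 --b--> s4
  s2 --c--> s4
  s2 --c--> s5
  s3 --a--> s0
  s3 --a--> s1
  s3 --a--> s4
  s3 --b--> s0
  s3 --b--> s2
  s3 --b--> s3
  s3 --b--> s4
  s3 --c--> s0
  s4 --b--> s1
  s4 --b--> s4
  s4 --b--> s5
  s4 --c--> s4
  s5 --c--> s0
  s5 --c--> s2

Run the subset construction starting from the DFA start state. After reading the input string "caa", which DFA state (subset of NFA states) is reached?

Start: {s0}.
δ(s0,c) = {s0, s2, s4, s5}.
Union: {s0, s2, s4, s5}.
After c: {s0, s2, s4, s5}.
δ(s0,a) = {s0, s3, s4}; δ(s2,a) = {s2, s3, s4}; δ(s4,a) = ∅; δ(s5,a) = ∅.
Union: {s0, s2, s3, s4}.
After a: {s0, s2, s3, s4}.
δ(s0,a) = {s0, s3, s4}; δ(s2,a) = {s2, s3, s4}; δ(s3,a) = {s0, s1, s4}; δ(s4,a) = ∅.
Union: {s0, s1, s2, s3, s4}.
After a: {s0, s1, s2, s3, s4}.

{s0, s1, s2, s3, s4}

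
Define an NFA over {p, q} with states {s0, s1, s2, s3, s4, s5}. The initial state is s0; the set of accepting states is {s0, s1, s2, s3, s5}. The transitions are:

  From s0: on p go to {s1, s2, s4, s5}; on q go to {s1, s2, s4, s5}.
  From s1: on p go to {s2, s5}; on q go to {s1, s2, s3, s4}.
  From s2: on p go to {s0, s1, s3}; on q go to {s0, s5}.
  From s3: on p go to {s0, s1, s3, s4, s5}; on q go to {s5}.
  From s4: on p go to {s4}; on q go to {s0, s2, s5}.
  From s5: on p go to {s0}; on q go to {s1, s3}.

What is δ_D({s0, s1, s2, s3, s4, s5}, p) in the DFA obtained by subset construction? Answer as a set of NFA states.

δ(s0,p) = {s1, s2, s4, s5}; δ(s1,p) = {s2, s5}; δ(s2,p) = {s0, s1, s3}; δ(s3,p) = {s0, s1, s3, s4, s5}; δ(s4,p) = {s4}; δ(s5,p) = {s0}.
Union: {s0, s1, s2, s3, s4, s5}.

{s0, s1, s2, s3, s4, s5}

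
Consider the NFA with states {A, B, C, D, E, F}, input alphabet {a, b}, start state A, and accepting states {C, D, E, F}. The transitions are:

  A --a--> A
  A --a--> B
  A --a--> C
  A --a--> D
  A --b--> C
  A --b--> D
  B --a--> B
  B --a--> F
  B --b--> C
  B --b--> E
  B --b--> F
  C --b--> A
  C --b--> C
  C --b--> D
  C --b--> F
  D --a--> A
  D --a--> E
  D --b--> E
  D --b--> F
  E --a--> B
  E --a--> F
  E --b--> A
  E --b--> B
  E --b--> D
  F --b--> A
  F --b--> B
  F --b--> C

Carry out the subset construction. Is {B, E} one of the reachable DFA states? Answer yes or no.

no

Start state of the DFA: {A}.
{A} --a--> {A, B, C, D}  [new]
{A} --b--> {C, D}  [new]
{A, B, C, D} --a--> {A, B, C, D, E, F}  [new]
{A, B, C, D} --b--> {A, C, D, E, F}  [new]
{C, D} --a--> {A, E}  [new]
{C, D} --b--> {A, C, D, E, F}  [seen]
{A, B, C, D, E, F} --a--> {A, B, C, D, E, F}  [seen]
{A, B, C, D, E, F} --b--> {A, B, C, D, E, F}  [seen]
{A, C, D, E, F} --a--> {A, B, C, D, E, F}  [seen]
{A, C, D, E, F} --b--> {A, B, C, D, E, F}  [seen]
{A, E} --a--> {A, B, C, D, F}  [new]
{A, E} --b--> {A, B, C, D}  [seen]
{A, B, C, D, F} --a--> {A, B, C, D, E, F}  [seen]
{A, B, C, D, F} --b--> {A, B, C, D, E, F}  [seen]
Reachable DFA states: {A}, {A, B, C, D}, {C, D}, {A, B, C, D, E, F}, {A, C, D, E, F}, {A, E}, {A, B, C, D, F}.
{B, E} is not among them.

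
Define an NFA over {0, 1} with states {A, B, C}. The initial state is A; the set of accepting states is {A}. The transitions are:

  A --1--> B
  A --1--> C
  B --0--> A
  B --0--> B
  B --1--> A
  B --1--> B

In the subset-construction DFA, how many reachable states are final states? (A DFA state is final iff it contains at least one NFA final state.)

3

Start state of the DFA: {A}.
{A} --0--> ∅  [new]
{A} --1--> {B, C}  [new]
∅ --0--> ∅  [seen]
∅ --1--> ∅  [seen]
{B, C} --0--> {A, B}  [new]
{B, C} --1--> {A, B}  [seen]
{A, B} --0--> {A, B}  [seen]
{A, B} --1--> {A, B, C}  [new]
{A, B, C} --0--> {A, B}  [seen]
{A, B, C} --1--> {A, B, C}  [seen]
Reachable DFA states: {A}, ∅, {B, C}, {A, B}, {A, B, C}.
Accepting DFA states (contain an NFA accepting state): {A}, {A, B}, {A, B, C}.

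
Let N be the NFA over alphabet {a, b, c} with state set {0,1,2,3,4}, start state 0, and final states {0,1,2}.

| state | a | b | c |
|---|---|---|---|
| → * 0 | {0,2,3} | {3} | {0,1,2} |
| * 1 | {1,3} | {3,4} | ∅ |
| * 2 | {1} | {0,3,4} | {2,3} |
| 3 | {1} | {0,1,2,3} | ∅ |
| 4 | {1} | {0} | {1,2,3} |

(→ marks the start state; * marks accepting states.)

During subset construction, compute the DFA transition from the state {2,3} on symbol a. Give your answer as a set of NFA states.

δ(2,a) = {1}; δ(3,a) = {1}.
Union: {1}.

{1}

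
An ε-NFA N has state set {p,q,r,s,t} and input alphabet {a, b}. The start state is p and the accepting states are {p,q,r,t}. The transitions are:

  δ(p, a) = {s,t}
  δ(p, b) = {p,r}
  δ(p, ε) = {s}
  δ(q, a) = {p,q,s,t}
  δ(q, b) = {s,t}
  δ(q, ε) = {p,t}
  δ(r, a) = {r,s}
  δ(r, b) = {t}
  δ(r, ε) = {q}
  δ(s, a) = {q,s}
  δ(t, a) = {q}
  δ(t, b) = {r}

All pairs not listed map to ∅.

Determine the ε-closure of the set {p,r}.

{p,q,r,s,t}

Begin with {p,r}.
p →ε {s}; add s.
r →ε {q}; add q.
q →ε {p,t}; add t.
ε-closure = {p,q,r,s,t}.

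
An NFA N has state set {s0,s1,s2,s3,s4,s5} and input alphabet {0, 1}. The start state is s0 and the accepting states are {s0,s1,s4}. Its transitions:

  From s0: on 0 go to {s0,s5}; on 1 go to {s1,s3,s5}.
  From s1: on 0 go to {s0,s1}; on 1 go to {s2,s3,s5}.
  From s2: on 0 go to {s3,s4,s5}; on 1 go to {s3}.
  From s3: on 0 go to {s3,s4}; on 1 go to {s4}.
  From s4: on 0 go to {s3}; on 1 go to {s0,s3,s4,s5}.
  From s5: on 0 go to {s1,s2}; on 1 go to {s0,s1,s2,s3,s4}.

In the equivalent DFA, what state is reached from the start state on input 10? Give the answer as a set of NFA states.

Start: {s0}.
δ(s0,1) = {s1,s3,s5}.
Union: {s1,s3,s5}.
After 1: {s1,s3,s5}.
δ(s1,0) = {s0,s1}; δ(s3,0) = {s3,s4}; δ(s5,0) = {s1,s2}.
Union: {s0,s1,s2,s3,s4}.
After 0: {s0,s1,s2,s3,s4}.

{s0,s1,s2,s3,s4}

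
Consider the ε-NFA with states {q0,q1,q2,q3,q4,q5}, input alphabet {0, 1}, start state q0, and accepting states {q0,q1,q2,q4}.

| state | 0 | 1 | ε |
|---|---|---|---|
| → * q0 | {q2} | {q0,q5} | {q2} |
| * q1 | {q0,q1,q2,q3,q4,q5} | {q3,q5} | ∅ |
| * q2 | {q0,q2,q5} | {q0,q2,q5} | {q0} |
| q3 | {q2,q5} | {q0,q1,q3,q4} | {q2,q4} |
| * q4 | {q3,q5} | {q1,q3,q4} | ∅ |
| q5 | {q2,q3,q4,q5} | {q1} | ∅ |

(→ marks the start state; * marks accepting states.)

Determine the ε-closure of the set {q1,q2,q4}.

Begin with {q1,q2,q4}.
q2 →ε {q0}; add q0.
ε-closure = {q0,q1,q2,q4}.

{q0,q1,q2,q4}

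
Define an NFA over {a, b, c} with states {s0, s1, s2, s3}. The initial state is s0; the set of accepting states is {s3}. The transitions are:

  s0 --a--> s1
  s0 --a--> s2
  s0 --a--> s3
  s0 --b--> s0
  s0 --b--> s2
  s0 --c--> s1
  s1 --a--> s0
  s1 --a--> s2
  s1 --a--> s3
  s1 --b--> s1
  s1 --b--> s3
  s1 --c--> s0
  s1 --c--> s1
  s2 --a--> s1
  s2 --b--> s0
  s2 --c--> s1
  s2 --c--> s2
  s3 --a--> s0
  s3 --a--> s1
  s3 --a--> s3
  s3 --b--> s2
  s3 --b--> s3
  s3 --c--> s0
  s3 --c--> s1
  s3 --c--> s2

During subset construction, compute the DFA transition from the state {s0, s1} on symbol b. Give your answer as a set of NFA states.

{s0, s1, s2, s3}

δ(s0,b) = {s0, s2}; δ(s1,b) = {s1, s3}.
Union: {s0, s1, s2, s3}.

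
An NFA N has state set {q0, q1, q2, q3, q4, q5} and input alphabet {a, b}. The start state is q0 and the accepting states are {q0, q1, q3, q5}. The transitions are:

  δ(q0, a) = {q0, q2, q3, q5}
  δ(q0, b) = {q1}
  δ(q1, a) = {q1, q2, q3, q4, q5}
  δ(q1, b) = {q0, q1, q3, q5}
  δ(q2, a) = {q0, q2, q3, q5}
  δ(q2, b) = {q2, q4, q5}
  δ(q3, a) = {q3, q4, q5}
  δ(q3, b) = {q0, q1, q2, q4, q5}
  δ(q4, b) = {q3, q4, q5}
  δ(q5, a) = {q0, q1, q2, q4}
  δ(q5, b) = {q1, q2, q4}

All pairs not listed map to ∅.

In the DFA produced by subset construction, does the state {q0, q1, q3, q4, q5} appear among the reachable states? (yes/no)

Start state of the DFA: {q0}.
{q0} --a--> {q0, q2, q3, q5}  [new]
{q0} --b--> {q1}  [new]
{q0, q2, q3, q5} --a--> {q0, q1, q2, q3, q4, q5}  [new]
{q0, q2, q3, q5} --b--> {q0, q1, q2, q4, q5}  [new]
{q1} --a--> {q1, q2, q3, q4, q5}  [new]
{q1} --b--> {q0, q1, q3, q5}  [new]
{q0, q1, q2, q3, q4, q5} --a--> {q0, q1, q2, q3, q4, q5}  [seen]
{q0, q1, q2, q3, q4, q5} --b--> {q0, q1, q2, q3, q4, q5}  [seen]
{q0, q1, q2, q4, q5} --a--> {q0, q1, q2, q3, q4, q5}  [seen]
{q0, q1, q2, q4, q5} --b--> {q0, q1, q2, q3, q4, q5}  [seen]
{q1, q2, q3, q4, q5} --a--> {q0, q1, q2, q3, q4, q5}  [seen]
{q1, q2, q3, q4, q5} --b--> {q0, q1, q2, q3, q4, q5}  [seen]
{q0, q1, q3, q5} --a--> {q0, q1, q2, q3, q4, q5}  [seen]
{q0, q1, q3, q5} --b--> {q0, q1, q2, q3, q4, q5}  [seen]
Reachable DFA states: {q0}, {q0, q2, q3, q5}, {q1}, {q0, q1, q2, q3, q4, q5}, {q0, q1, q2, q4, q5}, {q1, q2, q3, q4, q5}, {q0, q1, q3, q5}.
{q0, q1, q3, q4, q5} is not among them.

no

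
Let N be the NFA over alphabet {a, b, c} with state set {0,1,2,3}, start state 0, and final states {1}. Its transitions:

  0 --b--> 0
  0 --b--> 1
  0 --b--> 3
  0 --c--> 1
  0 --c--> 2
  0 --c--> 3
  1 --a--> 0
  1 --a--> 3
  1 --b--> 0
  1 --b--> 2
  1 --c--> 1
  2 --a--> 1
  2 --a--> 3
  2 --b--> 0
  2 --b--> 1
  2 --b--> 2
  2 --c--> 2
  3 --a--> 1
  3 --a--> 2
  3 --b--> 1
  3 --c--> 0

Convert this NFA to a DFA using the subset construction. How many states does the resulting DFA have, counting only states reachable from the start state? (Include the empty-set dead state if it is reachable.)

Start state of the DFA: {0}.
{0} --a--> ∅  [new]
{0} --b--> {0,1,3}  [new]
{0} --c--> {1,2,3}  [new]
∅ --a--> ∅  [seen]
∅ --b--> ∅  [seen]
∅ --c--> ∅  [seen]
{0,1,3} --a--> {0,1,2,3}  [new]
{0,1,3} --b--> {0,1,2,3}  [seen]
{0,1,3} --c--> {0,1,2,3}  [seen]
{1,2,3} --a--> {0,1,2,3}  [seen]
{1,2,3} --b--> {0,1,2}  [new]
{1,2,3} --c--> {0,1,2}  [seen]
{0,1,2,3} --a--> {0,1,2,3}  [seen]
{0,1,2,3} --b--> {0,1,2,3}  [seen]
{0,1,2,3} --c--> {0,1,2,3}  [seen]
{0,1,2} --a--> {0,1,3}  [seen]
{0,1,2} --b--> {0,1,2,3}  [seen]
{0,1,2} --c--> {1,2,3}  [seen]
Reachable DFA states: {0}, ∅, {0,1,3}, {1,2,3}, {0,1,2,3}, {0,1,2}.

6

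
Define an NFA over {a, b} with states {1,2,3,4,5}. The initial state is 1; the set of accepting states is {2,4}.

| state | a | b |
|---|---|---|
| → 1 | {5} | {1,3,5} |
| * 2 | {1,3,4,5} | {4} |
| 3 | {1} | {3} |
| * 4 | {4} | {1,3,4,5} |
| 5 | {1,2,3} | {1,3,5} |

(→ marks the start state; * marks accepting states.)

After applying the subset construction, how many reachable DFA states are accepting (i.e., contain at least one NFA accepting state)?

Start state of the DFA: {1}.
{1} --a--> {5}  [new]
{1} --b--> {1,3,5}  [new]
{5} --a--> {1,2,3}  [new]
{5} --b--> {1,3,5}  [seen]
{1,3,5} --a--> {1,2,3,5}  [new]
{1,3,5} --b--> {1,3,5}  [seen]
{1,2,3} --a--> {1,3,4,5}  [new]
{1,2,3} --b--> {1,3,4,5}  [seen]
{1,2,3,5} --a--> {1,2,3,4,5}  [new]
{1,2,3,5} --b--> {1,3,4,5}  [seen]
{1,3,4,5} --a--> {1,2,3,4,5}  [seen]
{1,3,4,5} --b--> {1,3,4,5}  [seen]
{1,2,3,4,5} --a--> {1,2,3,4,5}  [seen]
{1,2,3,4,5} --b--> {1,3,4,5}  [seen]
Reachable DFA states: {1}, {5}, {1,3,5}, {1,2,3}, {1,2,3,5}, {1,3,4,5}, {1,2,3,4,5}.
Accepting DFA states (contain an NFA accepting state): {1,2,3}, {1,2,3,5}, {1,3,4,5}, {1,2,3,4,5}.

4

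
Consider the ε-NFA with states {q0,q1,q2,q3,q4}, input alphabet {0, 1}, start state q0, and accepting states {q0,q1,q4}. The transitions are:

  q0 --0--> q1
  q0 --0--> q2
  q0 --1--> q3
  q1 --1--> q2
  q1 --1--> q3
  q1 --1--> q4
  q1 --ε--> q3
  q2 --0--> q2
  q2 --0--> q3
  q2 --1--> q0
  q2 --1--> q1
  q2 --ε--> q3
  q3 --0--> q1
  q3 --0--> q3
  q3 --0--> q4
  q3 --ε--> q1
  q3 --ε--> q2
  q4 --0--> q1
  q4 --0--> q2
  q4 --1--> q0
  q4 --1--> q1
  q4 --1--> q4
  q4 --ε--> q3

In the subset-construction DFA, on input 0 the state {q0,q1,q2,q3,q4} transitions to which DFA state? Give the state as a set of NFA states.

{q1,q2,q3,q4}

δ(q0,0) = {q1,q2}; δ(q1,0) = ∅; δ(q2,0) = {q2,q3}; δ(q3,0) = {q1,q3,q4}; δ(q4,0) = {q1,q2}.
Union: {q1,q2,q3,q4}.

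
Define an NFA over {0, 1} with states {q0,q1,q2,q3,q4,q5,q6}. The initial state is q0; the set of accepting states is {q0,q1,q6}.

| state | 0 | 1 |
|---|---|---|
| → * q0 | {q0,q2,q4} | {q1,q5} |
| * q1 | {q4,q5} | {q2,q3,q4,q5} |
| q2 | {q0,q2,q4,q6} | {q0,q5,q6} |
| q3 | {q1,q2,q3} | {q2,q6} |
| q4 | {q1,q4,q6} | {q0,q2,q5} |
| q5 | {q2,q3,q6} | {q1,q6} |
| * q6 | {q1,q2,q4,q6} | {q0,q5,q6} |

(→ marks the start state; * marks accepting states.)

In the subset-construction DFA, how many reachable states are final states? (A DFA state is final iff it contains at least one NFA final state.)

Start state of the DFA: {q0}.
{q0} --0--> {q0,q2,q4}  [new]
{q0} --1--> {q1,q5}  [new]
{q0,q2,q4} --0--> {q0,q1,q2,q4,q6}  [new]
{q0,q2,q4} --1--> {q0,q1,q2,q5,q6}  [new]
{q1,q5} --0--> {q2,q3,q4,q5,q6}  [new]
{q1,q5} --1--> {q1,q2,q3,q4,q5,q6}  [new]
{q0,q1,q2,q4,q6} --0--> {q0,q1,q2,q4,q5,q6}  [new]
{q0,q1,q2,q4,q6} --1--> {q0,q1,q2,q3,q4,q5,q6}  [new]
{q0,q1,q2,q5,q6} --0--> {q0,q1,q2,q3,q4,q5,q6}  [seen]
{q0,q1,q2,q5,q6} --1--> {q0,q1,q2,q3,q4,q5,q6}  [seen]
{q2,q3,q4,q5,q6} --0--> {q0,q1,q2,q3,q4,q6}  [new]
{q2,q3,q4,q5,q6} --1--> {q0,q1,q2,q5,q6}  [seen]
{q1,q2,q3,q4,q5,q6} --0--> {q0,q1,q2,q3,q4,q5,q6}  [seen]
{q1,q2,q3,q4,q5,q6} --1--> {q0,q1,q2,q3,q4,q5,q6}  [seen]
{q0,q1,q2,q4,q5,q6} --0--> {q0,q1,q2,q3,q4,q5,q6}  [seen]
{q0,q1,q2,q4,q5,q6} --1--> {q0,q1,q2,q3,q4,q5,q6}  [seen]
{q0,q1,q2,q3,q4,q5,q6} --0--> {q0,q1,q2,q3,q4,q5,q6}  [seen]
{q0,q1,q2,q3,q4,q5,q6} --1--> {q0,q1,q2,q3,q4,q5,q6}  [seen]
{q0,q1,q2,q3,q4,q6} --0--> {q0,q1,q2,q3,q4,q5,q6}  [seen]
{q0,q1,q2,q3,q4,q6} --1--> {q0,q1,q2,q3,q4,q5,q6}  [seen]
Reachable DFA states: {q0}, {q0,q2,q4}, {q1,q5}, {q0,q1,q2,q4,q6}, {q0,q1,q2,q5,q6}, {q2,q3,q4,q5,q6}, {q1,q2,q3,q4,q5,q6}, {q0,q1,q2,q4,q5,q6}, {q0,q1,q2,q3,q4,q5,q6}, {q0,q1,q2,q3,q4,q6}.
Accepting DFA states (contain an NFA accepting state): {q0}, {q0,q2,q4}, {q1,q5}, {q0,q1,q2,q4,q6}, {q0,q1,q2,q5,q6}, {q2,q3,q4,q5,q6}, {q1,q2,q3,q4,q5,q6}, {q0,q1,q2,q4,q5,q6}, {q0,q1,q2,q3,q4,q5,q6}, {q0,q1,q2,q3,q4,q6}.

10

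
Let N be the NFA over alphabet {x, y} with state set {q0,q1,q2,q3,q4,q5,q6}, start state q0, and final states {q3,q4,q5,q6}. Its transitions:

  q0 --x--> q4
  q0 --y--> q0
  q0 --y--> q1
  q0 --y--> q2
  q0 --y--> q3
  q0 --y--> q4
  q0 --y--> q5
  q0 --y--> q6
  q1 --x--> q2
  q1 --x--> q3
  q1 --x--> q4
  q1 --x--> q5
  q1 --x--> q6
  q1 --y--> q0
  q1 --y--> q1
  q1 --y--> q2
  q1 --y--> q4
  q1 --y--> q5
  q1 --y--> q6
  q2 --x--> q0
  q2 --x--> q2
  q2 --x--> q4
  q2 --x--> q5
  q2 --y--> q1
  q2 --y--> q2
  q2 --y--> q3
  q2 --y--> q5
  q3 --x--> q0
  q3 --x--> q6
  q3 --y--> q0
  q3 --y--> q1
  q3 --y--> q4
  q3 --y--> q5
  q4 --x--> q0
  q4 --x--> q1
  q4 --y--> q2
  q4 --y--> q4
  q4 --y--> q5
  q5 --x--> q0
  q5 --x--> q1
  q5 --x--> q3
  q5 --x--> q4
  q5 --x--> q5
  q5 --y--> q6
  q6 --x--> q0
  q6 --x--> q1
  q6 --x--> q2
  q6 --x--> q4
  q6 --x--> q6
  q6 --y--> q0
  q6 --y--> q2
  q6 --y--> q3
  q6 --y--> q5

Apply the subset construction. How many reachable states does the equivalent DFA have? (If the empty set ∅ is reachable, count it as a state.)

8

Start state of the DFA: {q0}.
{q0} --x--> {q4}  [new]
{q0} --y--> {q0,q1,q2,q3,q4,q5,q6}  [new]
{q4} --x--> {q0,q1}  [new]
{q4} --y--> {q2,q4,q5}  [new]
{q0,q1,q2,q3,q4,q5,q6} --x--> {q0,q1,q2,q3,q4,q5,q6}  [seen]
{q0,q1,q2,q3,q4,q5,q6} --y--> {q0,q1,q2,q3,q4,q5,q6}  [seen]
{q0,q1} --x--> {q2,q3,q4,q5,q6}  [new]
{q0,q1} --y--> {q0,q1,q2,q3,q4,q5,q6}  [seen]
{q2,q4,q5} --x--> {q0,q1,q2,q3,q4,q5}  [new]
{q2,q4,q5} --y--> {q1,q2,q3,q4,q5,q6}  [new]
{q2,q3,q4,q5,q6} --x--> {q0,q1,q2,q3,q4,q5,q6}  [seen]
{q2,q3,q4,q5,q6} --y--> {q0,q1,q2,q3,q4,q5,q6}  [seen]
{q0,q1,q2,q3,q4,q5} --x--> {q0,q1,q2,q3,q4,q5,q6}  [seen]
{q0,q1,q2,q3,q4,q5} --y--> {q0,q1,q2,q3,q4,q5,q6}  [seen]
{q1,q2,q3,q4,q5,q6} --x--> {q0,q1,q2,q3,q4,q5,q6}  [seen]
{q1,q2,q3,q4,q5,q6} --y--> {q0,q1,q2,q3,q4,q5,q6}  [seen]
Reachable DFA states: {q0}, {q4}, {q0,q1,q2,q3,q4,q5,q6}, {q0,q1}, {q2,q4,q5}, {q2,q3,q4,q5,q6}, {q0,q1,q2,q3,q4,q5}, {q1,q2,q3,q4,q5,q6}.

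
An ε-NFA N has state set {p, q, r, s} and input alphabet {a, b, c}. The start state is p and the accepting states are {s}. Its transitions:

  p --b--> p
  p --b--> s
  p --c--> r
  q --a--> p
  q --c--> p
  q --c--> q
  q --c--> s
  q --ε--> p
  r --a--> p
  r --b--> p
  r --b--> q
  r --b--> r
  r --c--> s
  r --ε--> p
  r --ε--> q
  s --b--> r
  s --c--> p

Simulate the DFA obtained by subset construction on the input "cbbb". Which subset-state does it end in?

Start: {p}.
δ(p,c) = {r}.
Union: {r}.
ε-closure gives {p, q, r}.
After c: {p, q, r}.
δ(p,b) = {p, s}; δ(q,b) = ∅; δ(r,b) = {p, q, r}.
Union: {p, q, r, s}.
After b: {p, q, r, s}.
δ(p,b) = {p, s}; δ(q,b) = ∅; δ(r,b) = {p, q, r}; δ(s,b) = {r}.
Union: {p, q, r, s}.
After b: {p, q, r, s}.
δ(p,b) = {p, s}; δ(q,b) = ∅; δ(r,b) = {p, q, r}; δ(s,b) = {r}.
Union: {p, q, r, s}.
After b: {p, q, r, s}.

{p, q, r, s}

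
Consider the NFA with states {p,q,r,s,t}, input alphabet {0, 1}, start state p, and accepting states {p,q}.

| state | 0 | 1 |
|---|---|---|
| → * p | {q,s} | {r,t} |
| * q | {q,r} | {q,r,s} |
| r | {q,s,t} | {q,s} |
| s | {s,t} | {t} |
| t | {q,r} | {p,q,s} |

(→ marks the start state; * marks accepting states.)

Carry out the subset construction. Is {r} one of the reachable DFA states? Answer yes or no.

no

Start state of the DFA: {p}.
{p} --0--> {q,s}  [new]
{p} --1--> {r,t}  [new]
{q,s} --0--> {q,r,s,t}  [new]
{q,s} --1--> {q,r,s,t}  [seen]
{r,t} --0--> {q,r,s,t}  [seen]
{r,t} --1--> {p,q,s}  [new]
{q,r,s,t} --0--> {q,r,s,t}  [seen]
{q,r,s,t} --1--> {p,q,r,s,t}  [new]
{p,q,s} --0--> {q,r,s,t}  [seen]
{p,q,s} --1--> {q,r,s,t}  [seen]
{p,q,r,s,t} --0--> {q,r,s,t}  [seen]
{p,q,r,s,t} --1--> {p,q,r,s,t}  [seen]
Reachable DFA states: {p}, {q,s}, {r,t}, {q,r,s,t}, {p,q,s}, {p,q,r,s,t}.
{r} is not among them.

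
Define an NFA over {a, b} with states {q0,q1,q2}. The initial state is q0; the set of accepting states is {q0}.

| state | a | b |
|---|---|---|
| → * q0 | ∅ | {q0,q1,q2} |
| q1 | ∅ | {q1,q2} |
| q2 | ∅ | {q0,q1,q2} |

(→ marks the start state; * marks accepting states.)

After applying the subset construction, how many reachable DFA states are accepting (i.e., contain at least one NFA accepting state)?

Start state of the DFA: {q0}.
{q0} --a--> ∅  [new]
{q0} --b--> {q0,q1,q2}  [new]
∅ --a--> ∅  [seen]
∅ --b--> ∅  [seen]
{q0,q1,q2} --a--> ∅  [seen]
{q0,q1,q2} --b--> {q0,q1,q2}  [seen]
Reachable DFA states: {q0}, ∅, {q0,q1,q2}.
Accepting DFA states (contain an NFA accepting state): {q0}, {q0,q1,q2}.

2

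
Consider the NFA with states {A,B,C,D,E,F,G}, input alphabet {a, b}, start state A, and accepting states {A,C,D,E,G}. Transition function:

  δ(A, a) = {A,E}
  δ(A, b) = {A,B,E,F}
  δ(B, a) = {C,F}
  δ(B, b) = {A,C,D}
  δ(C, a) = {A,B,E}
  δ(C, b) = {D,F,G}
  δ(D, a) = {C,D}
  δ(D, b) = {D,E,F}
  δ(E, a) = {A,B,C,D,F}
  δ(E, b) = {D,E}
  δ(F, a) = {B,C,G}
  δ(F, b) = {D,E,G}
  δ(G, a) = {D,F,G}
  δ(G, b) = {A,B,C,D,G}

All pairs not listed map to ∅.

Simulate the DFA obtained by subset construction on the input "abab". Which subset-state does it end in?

Start: {A}.
δ(A,a) = {A,E}.
Union: {A,E}.
After a: {A,E}.
δ(A,b) = {A,B,E,F}; δ(E,b) = {D,E}.
Union: {A,B,D,E,F}.
After b: {A,B,D,E,F}.
δ(A,a) = {A,E}; δ(B,a) = {C,F}; δ(D,a) = {C,D}; δ(E,a) = {A,B,C,D,F}; δ(F,a) = {B,C,G}.
Union: {A,B,C,D,E,F,G}.
After a: {A,B,C,D,E,F,G}.
δ(A,b) = {A,B,E,F}; δ(B,b) = {A,C,D}; δ(C,b) = {D,F,G}; δ(D,b) = {D,E,F}; δ(E,b) = {D,E}; δ(F,b) = {D,E,G}; δ(G,b) = {A,B,C,D,G}.
Union: {A,B,C,D,E,F,G}.
After b: {A,B,C,D,E,F,G}.

{A,B,C,D,E,F,G}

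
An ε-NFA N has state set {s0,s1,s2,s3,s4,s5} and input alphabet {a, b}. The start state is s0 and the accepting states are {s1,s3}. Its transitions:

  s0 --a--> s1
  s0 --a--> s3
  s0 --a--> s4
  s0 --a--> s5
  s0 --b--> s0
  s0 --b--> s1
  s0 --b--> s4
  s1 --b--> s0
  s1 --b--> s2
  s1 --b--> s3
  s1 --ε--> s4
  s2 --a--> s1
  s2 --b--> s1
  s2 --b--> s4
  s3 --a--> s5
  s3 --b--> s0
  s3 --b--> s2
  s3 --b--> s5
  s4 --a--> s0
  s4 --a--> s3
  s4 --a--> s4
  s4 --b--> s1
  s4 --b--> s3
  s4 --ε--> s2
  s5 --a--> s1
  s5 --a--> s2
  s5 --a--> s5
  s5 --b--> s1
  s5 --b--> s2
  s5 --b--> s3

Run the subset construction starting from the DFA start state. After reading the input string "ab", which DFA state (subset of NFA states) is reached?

{s0,s1,s2,s3,s4,s5}

Start: {s0}.
δ(s0,a) = {s1,s3,s4,s5}.
Union: {s1,s3,s4,s5}.
ε-closure gives {s1,s2,s3,s4,s5}.
After a: {s1,s2,s3,s4,s5}.
δ(s1,b) = {s0,s2,s3}; δ(s2,b) = {s1,s4}; δ(s3,b) = {s0,s2,s5}; δ(s4,b) = {s1,s3}; δ(s5,b) = {s1,s2,s3}.
Union: {s0,s1,s2,s3,s4,s5}.
After b: {s0,s1,s2,s3,s4,s5}.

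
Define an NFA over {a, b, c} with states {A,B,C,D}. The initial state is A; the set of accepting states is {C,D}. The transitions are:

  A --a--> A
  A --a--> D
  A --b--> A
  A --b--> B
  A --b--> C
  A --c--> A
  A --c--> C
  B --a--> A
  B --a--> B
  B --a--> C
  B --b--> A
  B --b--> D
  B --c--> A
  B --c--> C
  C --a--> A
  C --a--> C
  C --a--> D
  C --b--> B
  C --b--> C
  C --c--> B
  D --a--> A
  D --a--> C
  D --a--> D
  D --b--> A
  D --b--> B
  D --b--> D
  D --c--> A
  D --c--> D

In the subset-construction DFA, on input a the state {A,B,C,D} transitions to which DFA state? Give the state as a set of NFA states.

δ(A,a) = {A,D}; δ(B,a) = {A,B,C}; δ(C,a) = {A,C,D}; δ(D,a) = {A,C,D}.
Union: {A,B,C,D}.

{A,B,C,D}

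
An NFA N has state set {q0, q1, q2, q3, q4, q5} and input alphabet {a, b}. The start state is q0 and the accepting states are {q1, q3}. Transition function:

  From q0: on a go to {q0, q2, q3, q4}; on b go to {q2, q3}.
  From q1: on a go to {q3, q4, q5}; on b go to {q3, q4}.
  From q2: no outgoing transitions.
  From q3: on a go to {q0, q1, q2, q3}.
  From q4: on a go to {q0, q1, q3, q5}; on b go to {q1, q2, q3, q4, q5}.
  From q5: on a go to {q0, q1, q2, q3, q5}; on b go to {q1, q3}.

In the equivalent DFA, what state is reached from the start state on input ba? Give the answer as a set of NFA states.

{q0, q1, q2, q3}

Start: {q0}.
δ(q0,b) = {q2, q3}.
Union: {q2, q3}.
After b: {q2, q3}.
δ(q2,a) = ∅; δ(q3,a) = {q0, q1, q2, q3}.
Union: {q0, q1, q2, q3}.
After a: {q0, q1, q2, q3}.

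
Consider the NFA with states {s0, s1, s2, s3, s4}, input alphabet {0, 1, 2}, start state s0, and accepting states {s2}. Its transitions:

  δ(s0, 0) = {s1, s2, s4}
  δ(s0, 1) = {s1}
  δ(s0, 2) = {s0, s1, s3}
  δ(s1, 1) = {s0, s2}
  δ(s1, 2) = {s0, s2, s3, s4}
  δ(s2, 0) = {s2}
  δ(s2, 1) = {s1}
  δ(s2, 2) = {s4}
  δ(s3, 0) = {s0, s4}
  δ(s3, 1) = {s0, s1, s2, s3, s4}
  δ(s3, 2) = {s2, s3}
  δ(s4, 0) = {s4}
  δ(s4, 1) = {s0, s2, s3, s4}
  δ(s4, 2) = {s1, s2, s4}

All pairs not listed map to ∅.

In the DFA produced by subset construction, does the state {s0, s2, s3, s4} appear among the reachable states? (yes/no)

yes

Start state of the DFA: {s0}.
{s0} --0--> {s1, s2, s4}  [new]
{s0} --1--> {s1}  [new]
{s0} --2--> {s0, s1, s3}  [new]
{s1, s2, s4} --0--> {s2, s4}  [new]
{s1, s2, s4} --1--> {s0, s1, s2, s3, s4}  [new]
{s1, s2, s4} --2--> {s0, s1, s2, s3, s4}  [seen]
{s1} --0--> ∅  [new]
{s1} --1--> {s0, s2}  [new]
{s1} --2--> {s0, s2, s3, s4}  [new]
{s0, s1, s3} --0--> {s0, s1, s2, s4}  [new]
{s0, s1, s3} --1--> {s0, s1, s2, s3, s4}  [seen]
{s0, s1, s3} --2--> {s0, s1, s2, s3, s4}  [seen]
{s2, s4} --0--> {s2, s4}  [seen]
{s2, s4} --1--> {s0, s1, s2, s3, s4}  [seen]
{s2, s4} --2--> {s1, s2, s4}  [seen]
{s0, s1, s2, s3, s4} --0--> {s0, s1, s2, s4}  [seen]
{s0, s1, s2, s3, s4} --1--> {s0, s1, s2, s3, s4}  [seen]
{s0, s1, s2, s3, s4} --2--> {s0, s1, s2, s3, s4}  [seen]
∅ --0--> ∅  [seen]
∅ --1--> ∅  [seen]
∅ --2--> ∅  [seen]
{s0, s2} --0--> {s1, s2, s4}  [seen]
{s0, s2} --1--> {s1}  [seen]
{s0, s2} --2--> {s0, s1, s3, s4}  [new]
{s0, s2, s3, s4} --0--> {s0, s1, s2, s4}  [seen]
{s0, s2, s3, s4} --1--> {s0, s1, s2, s3, s4}  [seen]
{s0, s2, s3, s4} --2--> {s0, s1, s2, s3, s4}  [seen]
{s0, s1, s2, s4} --0--> {s1, s2, s4}  [seen]
{s0, s1, s2, s4} --1--> {s0, s1, s2, s3, s4}  [seen]
{s0, s1, s2, s4} --2--> {s0, s1, s2, s3, s4}  [seen]
{s0, s1, s3, s4} --0--> {s0, s1, s2, s4}  [seen]
{s0, s1, s3, s4} --1--> {s0, s1, s2, s3, s4}  [seen]
{s0, s1, s3, s4} --2--> {s0, s1, s2, s3, s4}  [seen]
Reachable DFA states: {s0}, {s1, s2, s4}, {s1}, {s0, s1, s3}, {s2, s4}, {s0, s1, s2, s3, s4}, ∅, {s0, s2}, {s0, s2, s3, s4}, {s0, s1, s2, s4}, {s0, s1, s3, s4}.
{s0, s2, s3, s4} is among them.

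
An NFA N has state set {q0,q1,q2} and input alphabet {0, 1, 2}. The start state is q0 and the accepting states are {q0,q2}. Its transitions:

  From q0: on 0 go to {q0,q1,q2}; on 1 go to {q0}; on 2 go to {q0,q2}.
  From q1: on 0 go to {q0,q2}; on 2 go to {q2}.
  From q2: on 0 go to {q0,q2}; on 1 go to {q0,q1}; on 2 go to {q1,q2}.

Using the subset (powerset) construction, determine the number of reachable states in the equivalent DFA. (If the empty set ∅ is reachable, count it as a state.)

4

Start state of the DFA: {q0}.
{q0} --0--> {q0,q1,q2}  [new]
{q0} --1--> {q0}  [seen]
{q0} --2--> {q0,q2}  [new]
{q0,q1,q2} --0--> {q0,q1,q2}  [seen]
{q0,q1,q2} --1--> {q0,q1}  [new]
{q0,q1,q2} --2--> {q0,q1,q2}  [seen]
{q0,q2} --0--> {q0,q1,q2}  [seen]
{q0,q2} --1--> {q0,q1}  [seen]
{q0,q2} --2--> {q0,q1,q2}  [seen]
{q0,q1} --0--> {q0,q1,q2}  [seen]
{q0,q1} --1--> {q0}  [seen]
{q0,q1} --2--> {q0,q2}  [seen]
Reachable DFA states: {q0}, {q0,q1,q2}, {q0,q2}, {q0,q1}.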